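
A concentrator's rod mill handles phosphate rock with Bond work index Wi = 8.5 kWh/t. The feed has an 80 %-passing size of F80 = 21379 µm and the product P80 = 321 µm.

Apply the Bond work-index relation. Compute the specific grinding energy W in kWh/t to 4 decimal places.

W = 10 Wi / √P80 − 10 Wi / √F80
1/√321 = 0.055815;  1/√21379 = 0.006839
W = 10·8.5·(0.055815 − 0.006839) = 4.1629 kWh/t

W = 4.1629 kWh/t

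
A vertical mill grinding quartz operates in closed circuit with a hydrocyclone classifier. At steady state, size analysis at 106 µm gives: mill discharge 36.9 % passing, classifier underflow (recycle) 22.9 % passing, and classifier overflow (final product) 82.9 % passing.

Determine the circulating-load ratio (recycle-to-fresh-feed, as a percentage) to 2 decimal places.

CL = 328.57 %

Two-product formula at 106 µm:
Fd + Rd = Ru + Fo ⇒ R/F = (o−d)/(d−u)
r = (82.9 − 36.9)/(36.9 − 22.9) = 46.0/14.0 = 3.2857
CL = 100·r = 328.57 %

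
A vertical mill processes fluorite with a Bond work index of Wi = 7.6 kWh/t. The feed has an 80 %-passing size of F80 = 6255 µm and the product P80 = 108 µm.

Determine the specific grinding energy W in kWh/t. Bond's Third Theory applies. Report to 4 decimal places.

W = 10 Wi / √P80 − 10 Wi / √F80
1/√108 = 0.096225;  1/√6255 = 0.012644
W = 10·7.6·(0.096225 − 0.012644) = 6.3522 kWh/t

W = 6.3522 kWh/t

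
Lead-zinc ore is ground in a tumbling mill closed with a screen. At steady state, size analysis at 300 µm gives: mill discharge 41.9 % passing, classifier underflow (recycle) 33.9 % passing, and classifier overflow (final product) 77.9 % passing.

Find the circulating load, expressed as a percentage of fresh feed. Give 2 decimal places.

Classifier node, passing 300 µm:
Fd + Rd = Ru + Fo ⇒ R/F = (o−d)/(d−u)
r = (77.9 − 41.9)/(41.9 − 33.9) = 36.0/8.0 = 4.5000
CL = 100·r = 450.00 %

CL = 450.00 %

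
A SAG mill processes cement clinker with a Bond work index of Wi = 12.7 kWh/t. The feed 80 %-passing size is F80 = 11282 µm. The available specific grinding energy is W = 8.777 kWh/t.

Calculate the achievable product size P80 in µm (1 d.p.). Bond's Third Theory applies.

W = 10 Wi (P80^-0.5 − F80^-0.5)
P80^-0.5 = F80^-0.5 + W/(10 Wi)
  = 8.7770/(10·12.7) + 1/√11282 = 0.069110 + 0.009415 = 0.078525
P80 = (1/0.078525)² = 12.7348² = 162.18 µm

P80 = 162.2 µm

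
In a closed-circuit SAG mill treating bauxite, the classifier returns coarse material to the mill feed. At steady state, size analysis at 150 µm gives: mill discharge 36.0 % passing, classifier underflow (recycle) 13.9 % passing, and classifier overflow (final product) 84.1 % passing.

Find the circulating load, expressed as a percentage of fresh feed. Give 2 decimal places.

Let r = R/F. Size balance at 150 µm:
d + r·d = r·u + o → r(d−u) = o−d
r = (84.1 − 36.0)/(36.0 − 13.9) = 48.1/22.1 = 2.1765
CL = 100·r = 217.65 %

CL = 217.65 %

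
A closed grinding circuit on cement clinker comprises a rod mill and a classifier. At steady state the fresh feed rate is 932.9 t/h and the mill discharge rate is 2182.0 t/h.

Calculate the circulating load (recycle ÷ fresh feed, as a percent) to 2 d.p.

Steady state: M = F + R.
R = M − F = 2182.0 − 932.9 = 1249.1 t/h
CL = 100·R/F = 100·1249.1/932.9 = 133.89 %

CL = 133.89 %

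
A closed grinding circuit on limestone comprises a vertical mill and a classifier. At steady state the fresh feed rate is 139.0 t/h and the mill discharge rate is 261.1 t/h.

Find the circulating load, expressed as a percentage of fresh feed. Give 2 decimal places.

CL = 87.84 %

M = F + R at steady state, so:
R = M − F = 261.1 − 139.0 = 122.1 t/h
CL = 100·R/F = 100·122.1/139.0 = 87.84 %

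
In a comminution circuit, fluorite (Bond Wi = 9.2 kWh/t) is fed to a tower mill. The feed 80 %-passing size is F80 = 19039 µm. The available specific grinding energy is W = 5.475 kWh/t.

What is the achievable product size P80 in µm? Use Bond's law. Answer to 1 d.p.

P80 = 224.4 µm

W = 10·Wi·(P80^(-½) − F80^(-½))
P80^-0.5 = F80^-0.5 + W/(10 Wi)
  = 5.4750/(10·9.2) + 1/√19039 = 0.059511 + 0.007247 = 0.066758
P80 = (1/0.066758)² = 14.9794² = 224.38 µm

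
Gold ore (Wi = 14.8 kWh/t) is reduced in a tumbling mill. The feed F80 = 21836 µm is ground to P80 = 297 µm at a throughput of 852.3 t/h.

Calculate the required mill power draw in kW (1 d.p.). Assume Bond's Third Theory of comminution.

W = 10 Wi (1/√P80 − 1/√F80)  [Bond]
W = 10·14.8·(1/√297 − 1/√21836) = 10·14.8·(0.051259) = 7.5863 kWh/t
P = W·T = 7.5863·852.3 = 6465.8 kW

P = 6465.8 kW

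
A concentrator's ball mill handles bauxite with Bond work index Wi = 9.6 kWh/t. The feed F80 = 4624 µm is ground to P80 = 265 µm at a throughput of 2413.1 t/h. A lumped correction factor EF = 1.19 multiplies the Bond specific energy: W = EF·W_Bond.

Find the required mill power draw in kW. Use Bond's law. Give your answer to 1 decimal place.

W = 10·Wi·(P80^(-½) − F80^(-½))
W = 10·9.6·(1/√265 − 1/√4624) = 10·9.6·(0.046724) = 4.4855 kWh/t
W_actual = 1.19 × 4.4855 = 5.3377 kWh/t
P = W·T = 5.3377·2413.1 = 12880.4 kW

P = 12880.4 kW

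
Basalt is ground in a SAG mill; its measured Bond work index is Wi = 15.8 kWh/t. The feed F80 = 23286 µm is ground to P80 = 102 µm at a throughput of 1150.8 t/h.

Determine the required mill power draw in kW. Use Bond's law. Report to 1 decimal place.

P = 16812.0 kW

W = 10·Wi·[P80^(−½) − F80^(−½)]
W = 10·15.8·(1/√102 − 1/√23286) = 10·15.8·(0.092462) = 14.6089 kWh/t
Mill draw = 14.6089 × 1150.8 = 16812.0 kW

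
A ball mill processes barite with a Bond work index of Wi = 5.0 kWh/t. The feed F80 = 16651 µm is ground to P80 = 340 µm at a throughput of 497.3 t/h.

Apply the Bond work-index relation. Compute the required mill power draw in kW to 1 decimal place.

P = 1155.8 kW

Bond: W = 10·Wi·(1/√P80 − 1/√F80)
W = 10·5.0·(1/√340 − 1/√16651) = 10·5.0·(0.046483) = 2.3242 kWh/t
Power = W × throughput = 2.3242 kWh/t × 497.3 t/h = 1155.8 kW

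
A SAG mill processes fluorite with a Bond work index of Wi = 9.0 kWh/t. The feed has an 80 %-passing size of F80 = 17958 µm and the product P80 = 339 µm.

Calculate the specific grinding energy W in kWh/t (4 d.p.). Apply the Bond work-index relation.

W = 4.2165 kWh/t

W = 10 Wi / √P80 − 10 Wi / √F80
1/√339 = 0.054313;  1/√17958 = 0.007462
W = 10·9.0·(0.054313 − 0.007462) = 4.2165 kWh/t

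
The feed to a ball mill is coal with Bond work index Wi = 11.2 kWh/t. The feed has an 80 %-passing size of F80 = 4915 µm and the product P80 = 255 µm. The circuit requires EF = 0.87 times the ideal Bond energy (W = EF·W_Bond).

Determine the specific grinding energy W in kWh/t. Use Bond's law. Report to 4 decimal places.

W = 10 Wi (P80^-0.5 − F80^-0.5)
1/√255 = 0.062622;  1/√4915 = 0.014264
W = 10·11.2·(0.062622 − 0.014264) = 5.4162 kWh/t
W_actual = 0.87 × 5.4162 = 4.7121 kWh/t

W = 4.7121 kWh/t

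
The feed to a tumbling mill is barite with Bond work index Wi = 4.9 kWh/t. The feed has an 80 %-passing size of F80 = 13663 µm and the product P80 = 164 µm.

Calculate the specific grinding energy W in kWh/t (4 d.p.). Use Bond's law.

W = 10·Wi·(P80^(-½) − F80^(-½))
1/√164 = 0.078087;  1/√13663 = 0.008555
W = 10·4.9·(0.078087 − 0.008555) = 3.4071 kWh/t

W = 3.4071 kWh/t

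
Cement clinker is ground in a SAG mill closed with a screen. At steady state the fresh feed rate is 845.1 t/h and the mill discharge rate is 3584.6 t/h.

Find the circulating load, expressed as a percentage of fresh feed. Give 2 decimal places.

Discharge = new feed + return, hence
R = M − F = 3584.6 − 845.1 = 2739.5 t/h
CL = 100·R/F = 100·2739.5/845.1 = 324.16 %

CL = 324.16 %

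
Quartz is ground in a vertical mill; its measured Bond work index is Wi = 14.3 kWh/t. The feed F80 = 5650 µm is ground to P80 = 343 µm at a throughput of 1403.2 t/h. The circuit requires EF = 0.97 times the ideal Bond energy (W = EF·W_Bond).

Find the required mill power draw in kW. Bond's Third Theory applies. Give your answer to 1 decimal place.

P = 7920.0 kW

Bond: W = 10·Wi·(1/√P80 − 1/√F80)
W = 10·14.3·(1/√343 − 1/√5650) = 10·14.3·(0.040691) = 5.8188 kWh/t
Apply correction: 5.8188 × 0.97 = 5.6443 kWh/t
Power = W × throughput = 5.6443 kWh/t × 1403.2 t/h = 7920.0 kW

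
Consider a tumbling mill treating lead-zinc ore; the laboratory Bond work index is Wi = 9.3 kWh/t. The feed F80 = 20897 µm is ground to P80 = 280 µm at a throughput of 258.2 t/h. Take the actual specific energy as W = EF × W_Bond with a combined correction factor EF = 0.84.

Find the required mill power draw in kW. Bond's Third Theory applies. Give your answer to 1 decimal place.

P = 1065.9 kW

W = 10·Wi·[P80^(−½) − F80^(−½)]
W = 10·9.3·(1/√280 − 1/√20897) = 10·9.3·(0.052844) = 4.9145 kWh/t
Corrected W = EF·W_Bond = 0.84·4.9145 = 4.1282 kWh/t
Mill draw = 4.1282 × 258.2 = 1065.9 kW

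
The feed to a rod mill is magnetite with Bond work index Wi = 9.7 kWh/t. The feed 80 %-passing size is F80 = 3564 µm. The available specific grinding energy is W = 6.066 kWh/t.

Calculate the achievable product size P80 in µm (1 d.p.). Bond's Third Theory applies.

P80 = 159.1 µm

W = 10 Wi / √P80 − 10 Wi / √F80
P80^(−½) = W/(10 Wi) + F80^(−½)
  = 6.0660/(10·9.7) + 1/√3564 = 0.062536 + 0.016751 = 0.079287
P80 = (1/0.079287)² = 12.6125² = 159.07 µm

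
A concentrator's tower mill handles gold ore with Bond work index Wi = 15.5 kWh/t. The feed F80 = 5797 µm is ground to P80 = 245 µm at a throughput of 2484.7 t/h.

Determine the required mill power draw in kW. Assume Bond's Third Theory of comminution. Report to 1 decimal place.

W = 10 Wi (1/√P80 − 1/√F80)  [Bond]
W = 10·15.5·(1/√245 − 1/√5797) = 10·15.5·(0.050754) = 7.8668 kWh/t
P = W·T = 7.8668·2484.7 = 19546.7 kW

P = 19546.7 kW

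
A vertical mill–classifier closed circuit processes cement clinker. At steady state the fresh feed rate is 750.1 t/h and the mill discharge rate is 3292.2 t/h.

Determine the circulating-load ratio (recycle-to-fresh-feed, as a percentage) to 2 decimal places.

Steady state: M = F + R.
R = M − F = 3292.2 − 750.1 = 2542.1 t/h
CL = 100·R/F = 100·2542.1/750.1 = 338.90 %

CL = 338.90 %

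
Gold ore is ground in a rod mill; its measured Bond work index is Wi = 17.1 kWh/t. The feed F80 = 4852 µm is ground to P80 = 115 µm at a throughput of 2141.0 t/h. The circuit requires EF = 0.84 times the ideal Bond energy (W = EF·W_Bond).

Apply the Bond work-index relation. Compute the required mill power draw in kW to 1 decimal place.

W = 10 Wi (P80^-0.5 − F80^-0.5)
W = 10·17.1·(1/√115 − 1/√4852) = 10·17.1·(0.078894) = 13.4909 kWh/t
W_actual = 0.84 × 13.4909 = 11.3324 kWh/t
P = W·T = 11.3324·2141.0 = 24262.6 kW

P = 24262.6 kW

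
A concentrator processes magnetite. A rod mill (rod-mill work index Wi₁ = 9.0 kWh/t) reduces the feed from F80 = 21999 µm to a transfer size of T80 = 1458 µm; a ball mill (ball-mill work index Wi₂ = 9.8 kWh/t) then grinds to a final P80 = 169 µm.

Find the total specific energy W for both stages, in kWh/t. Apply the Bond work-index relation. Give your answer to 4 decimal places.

Bond:  W = 10 Wi (1/√P − 1/√F)
Stage 1 (21999→1458 µm, Wi₁=9.0): W₁ = 10·9.0·(0.026189 − 0.006742) = 1.7502 kWh/t
Stage 2 (1458→169 µm, Wi₂=9.8): W₂ = 10·9.8·(0.076923 − 0.026189) = 4.9719 kWh/t
W = W₁ + W₂ = 1.7502 + 4.9719 = 6.7222 kWh/t

W = 6.7222 kWh/t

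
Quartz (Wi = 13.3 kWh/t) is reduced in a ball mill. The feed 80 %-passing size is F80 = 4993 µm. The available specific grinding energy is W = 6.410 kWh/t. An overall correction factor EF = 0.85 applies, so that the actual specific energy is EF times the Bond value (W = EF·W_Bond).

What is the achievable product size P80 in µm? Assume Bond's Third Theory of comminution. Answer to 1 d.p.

W = 10 Wi (P80^-0.5 − F80^-0.5)
W_Bond = W / EF = 6.410 / 0.85 = 7.5412 kWh/t
1/√P80 = 1/√F80 + W_Bond/(10·Wi)
  = 7.5412/(10·13.3) + 1/√4993 = 0.056701 + 0.014152 = 0.070853
P80 = (1/0.070853)² = 14.1138² = 199.20 µm

P80 = 199.2 µm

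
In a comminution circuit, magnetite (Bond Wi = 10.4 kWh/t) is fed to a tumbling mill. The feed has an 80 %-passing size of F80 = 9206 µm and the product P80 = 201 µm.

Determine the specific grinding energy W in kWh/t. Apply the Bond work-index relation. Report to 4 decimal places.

W = 10 Wi / √P80 − 10 Wi / √F80
1/√201 = 0.070535;  1/√9206 = 0.010422
W = 10·10.4·(0.070535 − 0.010422) = 6.2517 kWh/t

W = 6.2517 kWh/t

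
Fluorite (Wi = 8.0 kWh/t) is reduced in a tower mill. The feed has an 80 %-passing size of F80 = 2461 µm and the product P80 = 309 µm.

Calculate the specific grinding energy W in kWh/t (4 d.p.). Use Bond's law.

W = 10 Wi (P80^-0.5 − F80^-0.5)
1/√309 = 0.056888;  1/√2461 = 0.020158
W = 10·8.0·(0.056888 − 0.020158) = 2.9384 kWh/t

W = 2.9384 kWh/t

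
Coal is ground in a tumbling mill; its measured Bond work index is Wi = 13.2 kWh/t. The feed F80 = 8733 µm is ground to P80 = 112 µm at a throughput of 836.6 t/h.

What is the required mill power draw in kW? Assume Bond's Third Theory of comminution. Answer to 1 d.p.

P = 9253.1 kW

Bond:  W = 10 Wi (1/√P − 1/√F)
W = 10·13.2·(1/√112 − 1/√8733) = 10·13.2·(0.083790) = 11.0603 kWh/t
P = W·T = 11.0603·836.6 = 9253.1 kW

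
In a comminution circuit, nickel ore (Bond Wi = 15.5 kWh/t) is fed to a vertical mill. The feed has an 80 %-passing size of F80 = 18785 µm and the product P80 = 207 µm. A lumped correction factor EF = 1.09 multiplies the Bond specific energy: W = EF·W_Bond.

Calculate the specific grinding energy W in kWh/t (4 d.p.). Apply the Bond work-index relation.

W = 10.5102 kWh/t

Bond:  W = 10 Wi (1/√P − 1/√F)
1/√207 = 0.069505;  1/√18785 = 0.007296
W = 10·15.5·(0.069505 − 0.007296) = 9.6423 kWh/t
W_actual = 1.09 × 9.6423 = 10.5102 kWh/t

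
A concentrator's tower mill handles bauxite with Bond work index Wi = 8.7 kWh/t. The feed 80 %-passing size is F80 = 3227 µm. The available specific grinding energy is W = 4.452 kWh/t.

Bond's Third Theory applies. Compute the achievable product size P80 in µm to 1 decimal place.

P80 = 211.4 µm

W = 10 Wi (P80^-0.5 − F80^-0.5)
⇒ 1/√P80 = W/(10·Wi) + 1/√F80
  = 4.4520/(10·8.7) + 1/√3227 = 0.051172 + 0.017604 = 0.068776
P80 = (1/0.068776)² = 14.5400² = 211.41 µm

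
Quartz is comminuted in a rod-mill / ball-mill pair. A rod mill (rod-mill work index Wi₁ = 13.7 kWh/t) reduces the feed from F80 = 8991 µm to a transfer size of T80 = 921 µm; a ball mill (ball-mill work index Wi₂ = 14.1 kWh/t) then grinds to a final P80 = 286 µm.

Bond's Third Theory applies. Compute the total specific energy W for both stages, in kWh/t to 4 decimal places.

Bond:  W = 10 Wi (1/√P − 1/√F)
Stage 1 (8991→921 µm, Wi₁=13.7): W₁ = 10·13.7·(0.032951 − 0.010546) = 3.0695 kWh/t
Stage 2 (921→286 µm, Wi₂=14.1): W₂ = 10·14.1·(0.059131 − 0.032951) = 3.6914 kWh/t
W = W₁ + W₂ = 3.0695 + 3.6914 = 6.7609 kWh/t

W = 6.7609 kWh/t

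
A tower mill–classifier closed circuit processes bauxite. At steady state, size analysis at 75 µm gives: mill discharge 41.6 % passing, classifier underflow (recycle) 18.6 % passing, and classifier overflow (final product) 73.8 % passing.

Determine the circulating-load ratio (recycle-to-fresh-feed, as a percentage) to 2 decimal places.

CL = 140.00 %

Let r = R/F. Size balance at 75 µm:
Fd + Rd = Ru + Fo ⇒ R/F = (o−d)/(d−u)
r = (73.8 − 41.6)/(41.6 − 18.6) = 32.2/23.0 = 1.4000
CL = 100·r = 140.00 %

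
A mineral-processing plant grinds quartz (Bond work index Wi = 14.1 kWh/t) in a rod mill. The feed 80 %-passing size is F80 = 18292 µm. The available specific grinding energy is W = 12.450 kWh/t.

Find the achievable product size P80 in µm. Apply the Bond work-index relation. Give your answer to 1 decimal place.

W = 10·Wi·(P80^(-½) − F80^(-½))
1/√P80 = 1/√F80 + W/(10·Wi)
  = 12.4500/(10·14.1) + 1/√18292 = 0.088298 + 0.007394 = 0.095692
P80 = (1/0.095692)² = 10.4502² = 109.21 µm

P80 = 109.2 µm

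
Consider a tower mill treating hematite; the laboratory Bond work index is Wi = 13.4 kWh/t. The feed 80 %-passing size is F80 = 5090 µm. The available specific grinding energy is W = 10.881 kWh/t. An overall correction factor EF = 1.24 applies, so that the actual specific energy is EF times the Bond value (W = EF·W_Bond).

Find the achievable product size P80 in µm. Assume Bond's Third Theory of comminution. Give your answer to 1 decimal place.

P80 = 158.2 µm

W = 10·Wi·[P80^(−½) − F80^(−½)]
W_Bond = W / EF = 10.881 / 1.24 = 8.7750 kWh/t
⇒ 1/√P80 = W_Bond/(10·Wi) + 1/√F80
  = 8.7750/(10·13.4) + 1/√5090 = 0.065485 + 0.014017 = 0.079502
P80 = (1/0.079502)² = 12.5784² = 158.22 µm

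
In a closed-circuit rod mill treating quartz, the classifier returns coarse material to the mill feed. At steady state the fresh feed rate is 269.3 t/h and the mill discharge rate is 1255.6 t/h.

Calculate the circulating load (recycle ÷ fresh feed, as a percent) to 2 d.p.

CL = 366.25 %

Steady state: M = F + R.
R = M − F = 1255.6 − 269.3 = 986.3 t/h
CL = 100·R/F = 100·986.3/269.3 = 366.25 %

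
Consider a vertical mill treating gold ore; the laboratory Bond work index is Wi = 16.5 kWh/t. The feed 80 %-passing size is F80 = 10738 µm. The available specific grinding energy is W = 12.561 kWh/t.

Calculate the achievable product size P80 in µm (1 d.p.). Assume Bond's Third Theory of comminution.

P80 = 135.9 µm

W = 10 Wi / √P80 − 10 Wi / √F80
⇒ 1/√P80 = W/(10·Wi) + 1/√F80
  = 12.5610/(10·16.5) + 1/√10738 = 0.076127 + 0.009650 = 0.085778
P80 = (1/0.085778)² = 11.6581² = 135.91 µm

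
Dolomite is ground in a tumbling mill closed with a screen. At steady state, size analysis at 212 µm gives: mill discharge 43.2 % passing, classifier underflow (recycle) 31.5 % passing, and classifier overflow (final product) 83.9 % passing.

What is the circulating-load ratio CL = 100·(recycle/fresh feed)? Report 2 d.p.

Mass balance on the −212 µm fraction:
(1+r)·d = r·u + o ⇒ r = (o−d)/(d−u)
r = (83.9 − 43.2)/(43.2 − 31.5) = 40.7/11.7 = 3.4786
CL = 100·r = 347.86 %

CL = 347.86 %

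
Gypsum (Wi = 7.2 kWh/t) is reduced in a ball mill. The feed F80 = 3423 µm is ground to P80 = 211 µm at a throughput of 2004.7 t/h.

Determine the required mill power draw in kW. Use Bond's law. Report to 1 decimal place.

P = 7469.6 kW

W = 10·Wi·(P80^(-½) − F80^(-½))
W = 10·7.2·(1/√211 − 1/√3423) = 10·7.2·(0.051751) = 3.7261 kWh/t
P_mill = W·ṁ = 3.7261·2004.7 = 7469.6 kW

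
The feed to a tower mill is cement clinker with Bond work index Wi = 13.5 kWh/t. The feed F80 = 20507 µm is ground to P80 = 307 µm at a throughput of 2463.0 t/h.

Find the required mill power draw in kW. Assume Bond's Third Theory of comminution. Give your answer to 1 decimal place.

W = 10·Wi·(P80^(-½) − F80^(-½))
W = 10·13.5·(1/√307 − 1/√20507) = 10·13.5·(0.050090) = 6.7621 kWh/t
Power = W × throughput = 6.7621 kWh/t × 2463.0 t/h = 16655.1 kW

P = 16655.1 kW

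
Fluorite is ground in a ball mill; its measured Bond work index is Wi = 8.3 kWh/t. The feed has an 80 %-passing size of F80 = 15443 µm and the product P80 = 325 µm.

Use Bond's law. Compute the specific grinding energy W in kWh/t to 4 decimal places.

W = 3.9361 kWh/t

W = 10 Wi (P80^-0.5 − F80^-0.5)
1/√325 = 0.055470;  1/√15443 = 0.008047
W = 10·8.3·(0.055470 − 0.008047) = 3.9361 kWh/t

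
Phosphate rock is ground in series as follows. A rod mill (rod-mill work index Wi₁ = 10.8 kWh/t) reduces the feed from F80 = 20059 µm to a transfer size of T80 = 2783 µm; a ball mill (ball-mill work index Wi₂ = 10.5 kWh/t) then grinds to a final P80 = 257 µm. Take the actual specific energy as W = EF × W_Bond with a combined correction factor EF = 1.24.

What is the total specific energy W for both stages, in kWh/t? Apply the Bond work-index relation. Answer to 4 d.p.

Bond: W = 10·Wi·(1/√P80 − 1/√F80)
Stage 1 (20059→2783 µm, Wi₁=10.8): W₁ = 10·10.8·(0.018956 − 0.007061) = 1.2847 kWh/t
Stage 2 (2783→257 µm, Wi₂=10.5): W₂ = 10·10.5·(0.062378 − 0.018956) = 4.5594 kWh/t
W = W₁ + W₂ = 1.2847 + 4.5594 = 5.8440 kWh/t
Apply correction: 5.8440 × 1.24 = 7.2466 kWh/t

W = 7.2466 kWh/t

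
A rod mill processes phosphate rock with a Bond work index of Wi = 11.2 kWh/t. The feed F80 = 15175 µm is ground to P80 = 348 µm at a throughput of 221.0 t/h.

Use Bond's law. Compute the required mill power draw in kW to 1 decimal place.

Bond:  W = 10 Wi (1/√P − 1/√F)
W = 10·11.2·(1/√348 − 1/√15175) = 10·11.2·(0.045488) = 5.0946 kWh/t
P_mill = W·ṁ = 5.0946·221.0 = 1125.9 kW

P = 1125.9 kW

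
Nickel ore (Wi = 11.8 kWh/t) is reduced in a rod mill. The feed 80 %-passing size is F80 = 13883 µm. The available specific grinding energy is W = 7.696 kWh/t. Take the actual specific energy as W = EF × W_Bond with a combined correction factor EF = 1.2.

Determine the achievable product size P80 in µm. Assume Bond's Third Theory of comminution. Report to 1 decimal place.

W = 10 Wi (1/√P80 − 1/√F80)  [Bond]
W_Bond = W / EF = 7.696 / 1.2 = 6.4133 kWh/t
1/√P80 = 1/√F80 + W_Bond/(10·Wi)
  = 6.4133/(10·11.8) + 1/√13883 = 0.054350 + 0.008487 = 0.062837
P80 = (1/0.062837)² = 15.9141² = 253.26 µm

P80 = 253.3 µm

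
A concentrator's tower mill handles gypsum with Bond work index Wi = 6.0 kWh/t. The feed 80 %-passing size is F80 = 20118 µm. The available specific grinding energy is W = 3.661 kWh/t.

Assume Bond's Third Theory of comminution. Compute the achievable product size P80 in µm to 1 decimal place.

P80 = 215.8 µm

W = 10·Wi·[P80^(−½) − F80^(−½)]
⇒ 1/√P80 = W/(10·Wi) + 1/√F80
  = 3.6610/(10·6.0) + 1/√20118 = 0.061017 + 0.007050 = 0.068067
P80 = (1/0.068067)² = 14.6914² = 215.84 µm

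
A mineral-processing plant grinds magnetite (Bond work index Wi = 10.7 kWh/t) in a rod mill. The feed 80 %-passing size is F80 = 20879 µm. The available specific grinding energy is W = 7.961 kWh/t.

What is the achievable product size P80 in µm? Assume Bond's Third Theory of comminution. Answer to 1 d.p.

W = 10 Wi (P80^-0.5 − F80^-0.5)
P80^-0.5 = F80^-0.5 + W/(10 Wi)
  = 7.9610/(10·10.7) + 1/√20879 = 0.074402 + 0.006921 = 0.081322
P80 = (1/0.081322)² = 12.2967² = 151.21 µm

P80 = 151.2 µm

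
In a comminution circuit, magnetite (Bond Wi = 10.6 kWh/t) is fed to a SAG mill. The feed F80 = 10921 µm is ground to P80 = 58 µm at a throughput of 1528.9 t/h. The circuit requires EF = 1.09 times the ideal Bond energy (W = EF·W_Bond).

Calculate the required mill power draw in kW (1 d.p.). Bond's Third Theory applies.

P = 21504.8 kW

W = 10 Wi (P80^-0.5 − F80^-0.5)
W = 10·10.6·(1/√58 − 1/√10921) = 10·10.6·(0.121737) = 12.9042 kWh/t
W_actual = 1.09 × 12.9042 = 14.0655 kWh/t
Power = W × throughput = 14.0655 kWh/t × 1528.9 t/h = 21504.8 kW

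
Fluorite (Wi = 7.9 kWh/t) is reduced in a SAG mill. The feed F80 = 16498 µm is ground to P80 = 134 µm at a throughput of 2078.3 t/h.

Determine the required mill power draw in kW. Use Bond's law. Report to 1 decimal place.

P = 12905.2 kW

W_Bond = 10·Wi·(1/√P₈₀ − 1/√F₈₀)
W = 10·7.9·(1/√134 − 1/√16498) = 10·7.9·(0.078601) = 6.2095 kWh/t
Mill draw = 6.2095 × 2078.3 = 12905.2 kW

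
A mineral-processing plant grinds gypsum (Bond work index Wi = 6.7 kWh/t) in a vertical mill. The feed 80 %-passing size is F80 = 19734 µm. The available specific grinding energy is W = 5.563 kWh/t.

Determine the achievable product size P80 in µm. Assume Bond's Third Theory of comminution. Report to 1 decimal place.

P80 = 123.1 µm

Bond: W = 10·Wi·(1/√P80 − 1/√F80)
P80^-0.5 = F80^-0.5 + W/(10 Wi)
  = 5.5630/(10·6.7) + 1/√19734 = 0.083030 + 0.007119 = 0.090148
P80 = (1/0.090148)² = 11.0928² = 123.05 µm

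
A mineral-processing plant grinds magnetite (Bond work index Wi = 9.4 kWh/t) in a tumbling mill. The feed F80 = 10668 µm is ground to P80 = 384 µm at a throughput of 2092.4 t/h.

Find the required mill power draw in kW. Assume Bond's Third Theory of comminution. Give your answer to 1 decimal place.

Bond:  W = 10 Wi (1/√P − 1/√F)
W = 10·9.4·(1/√384 − 1/√10668) = 10·9.4·(0.041349) = 3.8868 kWh/t
P = W·T = 3.8868·2092.4 = 8132.8 kW

P = 8132.8 kW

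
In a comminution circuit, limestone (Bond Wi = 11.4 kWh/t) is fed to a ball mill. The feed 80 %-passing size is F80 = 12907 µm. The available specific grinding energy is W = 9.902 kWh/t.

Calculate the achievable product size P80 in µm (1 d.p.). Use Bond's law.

P80 = 109.3 µm

W = 10·Wi·(P80^(-½) − F80^(-½))
P80^(−½) = W/(10 Wi) + F80^(−½)
  = 9.9020/(10·11.4) + 1/√12907 = 0.086860 + 0.008802 = 0.095662
P80 = (1/0.095662)² = 10.4535² = 109.28 µm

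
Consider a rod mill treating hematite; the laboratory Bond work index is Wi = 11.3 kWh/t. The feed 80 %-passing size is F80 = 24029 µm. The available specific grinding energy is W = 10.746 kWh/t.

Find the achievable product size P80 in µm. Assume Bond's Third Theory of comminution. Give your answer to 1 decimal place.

Bond: W = 10·Wi·(1/√P80 − 1/√F80)
⇒ 1/√P80 = W/(10·Wi) + 1/√F80
  = 10.7460/(10·11.3) + 1/√24029 = 0.095097 + 0.006451 = 0.101548
P80 = (1/0.101548)² = 9.8475² = 96.97 µm

P80 = 97.0 µm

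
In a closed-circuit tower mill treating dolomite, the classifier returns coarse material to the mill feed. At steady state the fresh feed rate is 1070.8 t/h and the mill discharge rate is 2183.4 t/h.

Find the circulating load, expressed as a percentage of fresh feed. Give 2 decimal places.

Mill node: discharge = fresh + recycle.
R = M − F = 2183.4 − 1070.8 = 1112.6 t/h
CL = 100·R/F = 100·1112.6/1070.8 = 103.90 %

CL = 103.90 %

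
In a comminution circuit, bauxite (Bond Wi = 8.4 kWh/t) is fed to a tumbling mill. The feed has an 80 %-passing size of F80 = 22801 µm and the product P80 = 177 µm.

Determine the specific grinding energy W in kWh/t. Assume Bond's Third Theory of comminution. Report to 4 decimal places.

W = 5.7575 kWh/t

W = 10 Wi / √P80 − 10 Wi / √F80
1/√177 = 0.075165;  1/√22801 = 0.006623
W = 10·8.4·(0.075165 − 0.006623) = 5.7575 kWh/t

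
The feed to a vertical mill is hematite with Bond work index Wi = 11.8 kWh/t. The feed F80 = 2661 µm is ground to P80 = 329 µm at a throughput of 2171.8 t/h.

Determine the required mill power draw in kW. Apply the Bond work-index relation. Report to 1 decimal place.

P = 9160.8 kW

W_Bond = 10·Wi·(1/√P₈₀ − 1/√F₈₀)
W = 10·11.8·(1/√329 − 1/√2661) = 10·11.8·(0.035746) = 4.2181 kWh/t
Mill draw = 4.2181 × 2171.8 = 9160.8 kW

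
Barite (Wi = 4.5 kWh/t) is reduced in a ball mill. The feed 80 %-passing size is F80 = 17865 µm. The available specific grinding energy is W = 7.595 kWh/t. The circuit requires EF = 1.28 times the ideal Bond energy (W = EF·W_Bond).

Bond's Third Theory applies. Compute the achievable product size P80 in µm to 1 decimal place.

Bond: W = 10·Wi·(1/√P80 − 1/√F80)
W_Bond = W / EF = 7.595 / 1.28 = 5.9336 kWh/t
1/√P80 = 1/√F80 + W_Bond/(10·Wi)
  = 5.9336/(10·4.5) + 1/√17865 = 0.131858 + 0.007482 = 0.139339
P80 = (1/0.139339)² = 7.1767² = 51.51 µm

P80 = 51.5 µm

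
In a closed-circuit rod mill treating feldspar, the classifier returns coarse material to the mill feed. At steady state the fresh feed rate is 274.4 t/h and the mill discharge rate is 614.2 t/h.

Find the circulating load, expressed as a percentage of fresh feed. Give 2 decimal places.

M = F + R at steady state, so:
R = M − F = 614.2 − 274.4 = 339.8 t/h
CL = 100·R/F = 100·339.8/274.4 = 123.83 %

CL = 123.83 %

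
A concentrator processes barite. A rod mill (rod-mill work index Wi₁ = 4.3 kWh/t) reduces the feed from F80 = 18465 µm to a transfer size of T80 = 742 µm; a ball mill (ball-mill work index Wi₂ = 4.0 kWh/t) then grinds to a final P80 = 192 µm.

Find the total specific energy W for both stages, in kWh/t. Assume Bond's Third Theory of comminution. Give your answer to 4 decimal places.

W = 2.6804 kWh/t

W = 10 Wi / √P80 − 10 Wi / √F80
Stage 1 (18465→742 µm, Wi₁=4.3): W₁ = 10·4.3·(0.036711 − 0.007359) = 1.2621 kWh/t
Stage 2 (742→192 µm, Wi₂=4.0): W₂ = 10·4.0·(0.072169 − 0.036711) = 1.4183 kWh/t
W = W₁ + W₂ = 1.2621 + 1.4183 = 2.6804 kWh/t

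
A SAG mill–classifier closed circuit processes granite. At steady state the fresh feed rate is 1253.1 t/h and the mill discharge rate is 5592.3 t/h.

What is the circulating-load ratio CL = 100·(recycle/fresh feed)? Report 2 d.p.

Discharge = new feed + return, hence
R = M − F = 5592.3 − 1253.1 = 4339.2 t/h
CL = 100·R/F = 100·4339.2/1253.1 = 346.28 %

CL = 346.28 %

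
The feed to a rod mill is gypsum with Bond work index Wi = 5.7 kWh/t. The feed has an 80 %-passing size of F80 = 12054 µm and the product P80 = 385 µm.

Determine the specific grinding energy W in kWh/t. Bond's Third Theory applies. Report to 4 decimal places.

Bond:  W = 10 Wi (1/√P − 1/√F)
1/√385 = 0.050965;  1/√12054 = 0.009108
W = 10·5.7·(0.050965 − 0.009108) = 2.3858 kWh/t

W = 2.3858 kWh/t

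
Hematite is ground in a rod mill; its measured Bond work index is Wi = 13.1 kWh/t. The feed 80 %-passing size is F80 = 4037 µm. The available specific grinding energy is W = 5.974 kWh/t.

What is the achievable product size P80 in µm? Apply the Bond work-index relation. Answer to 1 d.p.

P80 = 265.8 µm

W = 10 Wi / √P80 − 10 Wi / √F80
P80^(−½) = W/(10 Wi) + F80^(−½)
  = 5.9740/(10·13.1) + 1/√4037 = 0.045603 + 0.015739 = 0.061342
P80 = (1/0.061342)² = 16.3021² = 265.76 µm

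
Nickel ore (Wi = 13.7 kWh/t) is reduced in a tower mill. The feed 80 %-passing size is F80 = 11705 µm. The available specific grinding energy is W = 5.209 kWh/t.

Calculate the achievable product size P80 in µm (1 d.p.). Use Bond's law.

P80 = 447.6 µm

Bond: W = 10·Wi·(1/√P80 − 1/√F80)
P80^-0.5 = F80^-0.5 + W/(10 Wi)
  = 5.2090/(10·13.7) + 1/√11705 = 0.038022 + 0.009243 = 0.047265
P80 = (1/0.047265)² = 21.1573² = 447.63 µm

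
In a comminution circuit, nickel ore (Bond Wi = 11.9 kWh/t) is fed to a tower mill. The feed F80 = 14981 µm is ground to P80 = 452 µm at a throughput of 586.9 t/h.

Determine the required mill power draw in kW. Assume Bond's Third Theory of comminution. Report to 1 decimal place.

P = 2714.4 kW

W = 10·Wi·(P80^(-½) − F80^(-½))
W = 10·11.9·(1/√452 − 1/√14981) = 10·11.9·(0.038866) = 4.6250 kWh/t
P = W·T = 4.6250·586.9 = 2714.4 kW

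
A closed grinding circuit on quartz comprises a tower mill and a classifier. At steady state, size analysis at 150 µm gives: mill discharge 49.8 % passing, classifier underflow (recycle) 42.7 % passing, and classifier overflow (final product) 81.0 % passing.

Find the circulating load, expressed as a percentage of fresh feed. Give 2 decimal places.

Balance %-passing 150 µm (r = R/F):
Fd + Rd = Ru + Fo ⇒ R/F = (o−d)/(d−u)
r = (81.0 − 49.8)/(49.8 − 42.7) = 31.2/7.1 = 4.3944
CL = 100·r = 439.44 %

CL = 439.44 %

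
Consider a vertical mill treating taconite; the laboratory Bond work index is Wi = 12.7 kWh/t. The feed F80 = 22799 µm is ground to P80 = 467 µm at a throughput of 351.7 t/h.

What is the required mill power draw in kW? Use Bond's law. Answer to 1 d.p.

P = 1771.1 kW

W = 10 Wi / √P80 − 10 Wi / √F80
W = 10·12.7·(1/√467 − 1/√22799) = 10·12.7·(0.039652) = 5.0358 kWh/t
Power = W × throughput = 5.0358 kWh/t × 351.7 t/h = 1771.1 kW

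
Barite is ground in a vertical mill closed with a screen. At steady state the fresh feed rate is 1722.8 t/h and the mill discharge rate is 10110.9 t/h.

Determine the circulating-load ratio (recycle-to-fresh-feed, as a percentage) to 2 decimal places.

CL = 486.89 %

Discharge = new feed + return, hence
R = M − F = 10110.9 − 1722.8 = 8388.1 t/h
CL = 100·R/F = 100·8388.1/1722.8 = 486.89 %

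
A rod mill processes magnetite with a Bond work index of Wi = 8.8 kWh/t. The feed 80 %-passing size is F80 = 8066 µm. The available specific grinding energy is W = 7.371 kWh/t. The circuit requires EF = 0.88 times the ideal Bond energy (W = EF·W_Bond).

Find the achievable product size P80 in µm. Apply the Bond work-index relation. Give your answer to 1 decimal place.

W = 10·Wi·(P80^(-½) − F80^(-½))
W_Bond = W / EF = 7.371 / 0.88 = 8.3761 kWh/t
⇒ 1/√P80 = W_Bond/(10 Wi) + 1/√F80
  = 8.3761/(10·8.8) + 1/√8066 = 0.095183 + 0.011135 = 0.106318
P80 = (1/0.106318)² = 9.4058² = 88.47 µm

P80 = 88.5 µm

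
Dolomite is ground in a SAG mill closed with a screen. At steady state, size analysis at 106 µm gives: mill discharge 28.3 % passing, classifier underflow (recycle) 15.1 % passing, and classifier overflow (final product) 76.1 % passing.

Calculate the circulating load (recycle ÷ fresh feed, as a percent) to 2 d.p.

CL = 362.12 %

Classifier node, passing 106 µm:
Fd + Rd = Ru + Fo ⇒ R/F = (o−d)/(d−u)
r = (76.1 − 28.3)/(28.3 − 15.1) = 47.8/13.2 = 3.6212
CL = 100·r = 362.12 %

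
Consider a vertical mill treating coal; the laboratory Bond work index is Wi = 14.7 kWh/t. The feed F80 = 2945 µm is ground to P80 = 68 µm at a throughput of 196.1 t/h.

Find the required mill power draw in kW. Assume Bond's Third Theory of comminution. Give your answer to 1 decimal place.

P = 2964.6 kW

Bond:  W = 10 Wi (1/√P − 1/√F)
W = 10·14.7·(1/√68 − 1/√2945) = 10·14.7·(0.102841) = 15.1176 kWh/t
P_mill = W·ṁ = 15.1176·196.1 = 2964.6 kW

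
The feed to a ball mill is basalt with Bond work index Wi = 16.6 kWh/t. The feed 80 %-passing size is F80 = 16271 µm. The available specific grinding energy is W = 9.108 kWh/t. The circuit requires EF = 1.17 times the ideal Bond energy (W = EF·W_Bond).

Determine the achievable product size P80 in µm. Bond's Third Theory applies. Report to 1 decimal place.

W = 10 Wi (P80^-0.5 − F80^-0.5)
W_Bond = W / EF = 9.108 / 1.17 = 7.7846 kWh/t
1/√P80 = 1/√F80 + W_Bond/(10·Wi)
  = 7.7846/(10·16.6) + 1/√16271 = 0.046895 + 0.007840 = 0.054735
P80 = (1/0.054735)² = 18.2699² = 333.79 µm

P80 = 333.8 µm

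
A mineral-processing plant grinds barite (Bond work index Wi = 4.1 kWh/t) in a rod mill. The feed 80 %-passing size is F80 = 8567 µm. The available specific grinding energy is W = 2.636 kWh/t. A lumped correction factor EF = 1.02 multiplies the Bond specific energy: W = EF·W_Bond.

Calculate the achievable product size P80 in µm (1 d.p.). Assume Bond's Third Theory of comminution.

P80 = 183.4 µm

W = 10 Wi / √P80 − 10 Wi / √F80
W_Bond = W / EF = 2.636 / 1.02 = 2.5843 kWh/t
P80^-0.5 = F80^-0.5 + W_Bond/(10 Wi)
  = 2.5843/(10·4.1) + 1/√8567 = 0.063032 + 0.010804 = 0.073836
P80 = (1/0.073836)² = 13.5435² = 183.43 µm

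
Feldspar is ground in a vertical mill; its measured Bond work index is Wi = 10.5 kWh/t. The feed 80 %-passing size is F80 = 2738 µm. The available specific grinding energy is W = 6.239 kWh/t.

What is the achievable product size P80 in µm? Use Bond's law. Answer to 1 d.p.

Bond:  W = 10 Wi (1/√P − 1/√F)
P80^-0.5 = F80^-0.5 + W/(10 Wi)
  = 6.2390/(10·10.5) + 1/√2738 = 0.059419 + 0.019111 = 0.078530
P80 = (1/0.078530)² = 12.7340² = 162.15 µm

P80 = 162.2 µm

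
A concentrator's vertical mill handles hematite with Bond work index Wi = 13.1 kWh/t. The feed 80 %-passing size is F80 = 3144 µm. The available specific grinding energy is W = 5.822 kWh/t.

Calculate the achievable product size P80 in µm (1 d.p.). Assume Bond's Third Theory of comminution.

P80 = 257.8 µm

Bond:  W = 10 Wi (1/√P − 1/√F)
1/√P80 = 1/√F80 + W/(10·Wi)
  = 5.8220/(10·13.1) + 1/√3144 = 0.044443 + 0.017834 = 0.062277
P80 = (1/0.062277)² = 16.0573² = 257.84 µm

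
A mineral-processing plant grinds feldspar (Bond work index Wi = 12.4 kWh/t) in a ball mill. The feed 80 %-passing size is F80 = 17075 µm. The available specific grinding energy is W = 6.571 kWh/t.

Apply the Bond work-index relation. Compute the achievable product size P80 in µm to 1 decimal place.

P80 = 271.9 µm

W_Bond = 10·Wi·(1/√P₈₀ − 1/√F₈₀)
P80^(−½) = W/(10 Wi) + F80^(−½)
  = 6.5710/(10·12.4) + 1/√17075 = 0.052992 + 0.007653 = 0.060645
P80 = (1/0.060645)² = 16.4895² = 271.90 µm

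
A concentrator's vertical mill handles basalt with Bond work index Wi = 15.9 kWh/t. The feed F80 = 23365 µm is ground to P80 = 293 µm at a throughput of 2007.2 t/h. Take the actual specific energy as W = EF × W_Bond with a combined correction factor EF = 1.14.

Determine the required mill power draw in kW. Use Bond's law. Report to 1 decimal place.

W = 10 Wi / √P80 − 10 Wi / √F80
W = 10·15.9·(1/√293 − 1/√23365) = 10·15.9·(0.051879) = 8.2487 kWh/t
W_actual = 1.14 × 8.2487 = 9.4035 kWh/t
P_mill = W·ṁ = 9.4035·2007.2 = 18874.7 kW

P = 18874.7 kW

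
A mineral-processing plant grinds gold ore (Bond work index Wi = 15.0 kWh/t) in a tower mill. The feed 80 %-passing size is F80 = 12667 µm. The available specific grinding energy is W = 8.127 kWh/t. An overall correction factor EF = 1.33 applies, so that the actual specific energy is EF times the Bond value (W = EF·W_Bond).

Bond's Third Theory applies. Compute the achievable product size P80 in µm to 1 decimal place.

W = 10 Wi (P80^-0.5 − F80^-0.5)
W_Bond = W / EF = 8.127 / 1.33 = 6.1105 kWh/t
⇒ 1/√P80 = W_Bond/(10·Wi) + 1/√F80
  = 6.1105/(10·15.0) + 1/√12667 = 0.040737 + 0.008885 = 0.049622
P80 = (1/0.049622)² = 20.1524² = 406.12 µm

P80 = 406.1 µm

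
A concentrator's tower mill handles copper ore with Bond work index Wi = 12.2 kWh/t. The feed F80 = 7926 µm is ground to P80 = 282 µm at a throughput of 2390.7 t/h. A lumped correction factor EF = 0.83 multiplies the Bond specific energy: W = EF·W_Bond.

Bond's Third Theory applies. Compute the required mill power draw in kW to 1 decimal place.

P = 11696.6 kW

W_Bond = 10·Wi·(1/√P₈₀ − 1/√F₈₀)
W = 10·12.2·(1/√282 − 1/√7926) = 10·12.2·(0.048317) = 5.8946 kWh/t
With EF = 0.83: W = 5.8946·0.83 = 4.8926 kWh/t
Mill draw = 4.8926 × 2390.7 = 11696.6 kW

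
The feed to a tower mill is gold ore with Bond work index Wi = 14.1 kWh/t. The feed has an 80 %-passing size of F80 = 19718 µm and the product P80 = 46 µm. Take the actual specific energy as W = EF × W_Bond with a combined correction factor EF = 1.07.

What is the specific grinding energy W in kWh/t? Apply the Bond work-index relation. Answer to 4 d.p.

W = 21.1702 kWh/t

W_Bond = 10·Wi·(1/√P₈₀ − 1/√F₈₀)
1/√46 = 0.147442;  1/√19718 = 0.007121
W = 10·14.1·(0.147442 − 0.007121) = 19.7852 kWh/t
With EF = 1.07: W = 19.7852·1.07 = 21.1702 kWh/t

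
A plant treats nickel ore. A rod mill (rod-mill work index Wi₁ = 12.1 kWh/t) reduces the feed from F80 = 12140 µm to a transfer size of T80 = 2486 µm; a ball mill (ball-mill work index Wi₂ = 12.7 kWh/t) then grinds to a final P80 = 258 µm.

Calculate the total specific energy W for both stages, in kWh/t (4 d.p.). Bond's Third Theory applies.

W = 6.6882 kWh/t

W = 10 Wi (P80^-0.5 − F80^-0.5)
Stage 1 (12140→2486 µm, Wi₁=12.1): W₁ = 10·12.1·(0.020056 − 0.009076) = 1.3286 kWh/t
Stage 2 (2486→258 µm, Wi₂=12.7): W₂ = 10·12.7·(0.062257 − 0.020056) = 5.3595 kWh/t
W = W₁ + W₂ = 1.3286 + 5.3595 = 6.6882 kWh/t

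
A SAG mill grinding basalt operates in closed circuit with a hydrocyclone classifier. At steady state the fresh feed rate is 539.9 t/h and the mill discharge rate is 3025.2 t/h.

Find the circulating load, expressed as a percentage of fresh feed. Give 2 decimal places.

CL = 460.33 %

Mill node: discharge = fresh + recycle.
R = M − F = 3025.2 − 539.9 = 2485.3 t/h
CL = 100·R/F = 100·2485.3/539.9 = 460.33 %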